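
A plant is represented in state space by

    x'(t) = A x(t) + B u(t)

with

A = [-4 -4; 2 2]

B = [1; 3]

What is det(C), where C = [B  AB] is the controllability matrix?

56

AB = [[-16], [8]]
Controllability matrix C = [B  AB] = [[1, -16], [3, 8]]
det(C) = 1·8 - (-16)·3 = 8 - (-48) = 56
Since det(C) ≠ 0, rank(C) = 2 and the system is completely controllable.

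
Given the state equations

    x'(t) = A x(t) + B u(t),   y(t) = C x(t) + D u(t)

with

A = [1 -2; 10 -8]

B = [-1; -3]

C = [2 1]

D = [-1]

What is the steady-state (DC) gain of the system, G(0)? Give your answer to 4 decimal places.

-1.9167

G(0) = C(-A)^{-1}B + D = -C A^{-1} B + D.
det A = 12, so A^{-1} = (1/12)·adj(A) = [[-2/3, 1/6], [-5/6, 1/12]]
A^{-1} B = [1/6, 7/12]^T
C A^{-1} B = 11/12
G(0) = D - C A^{-1} B = -1 - (11/12) = -23/12 ≈ -1.9167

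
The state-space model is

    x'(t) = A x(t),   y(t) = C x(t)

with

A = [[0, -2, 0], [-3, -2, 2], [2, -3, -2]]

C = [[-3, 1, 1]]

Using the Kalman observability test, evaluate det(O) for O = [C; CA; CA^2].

CA = [[-1, 1, 0]]
CA^2 = [[-3, 0, 2]]
Observability matrix O = [C; CA; CA^2] = [[-3, 1, 1], [-1, 1, 0], [-3, 0, 2]]
Expanding along the first row, det(O) = (-3)·(1·2 - 0·0) - 1·((-1)·2 - 0·(-3)) + 1·((-1)·0 - 1·(-3)) = (-3)·2 - 1·(-2) + 1·3 = -1
Since det(O) ≠ 0, rank(O) = 3 and the system is completely observable.

-1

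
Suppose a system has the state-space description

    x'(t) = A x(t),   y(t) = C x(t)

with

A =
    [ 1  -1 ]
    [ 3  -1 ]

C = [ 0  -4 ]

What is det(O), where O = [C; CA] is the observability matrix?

CA = [[-12, 4]]
Observability matrix O = [C; CA] = [[0, -4], [-12, 4]]
det(O) = 0·4 - (-4)·(-12) = 0 - 48 = -48
Since det(O) ≠ 0, rank(O) = 2 and the system is completely observable.

-48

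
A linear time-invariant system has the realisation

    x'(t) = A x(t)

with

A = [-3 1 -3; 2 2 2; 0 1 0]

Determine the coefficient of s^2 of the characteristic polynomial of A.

1

Expand det(sI - A) for the 3×3 matrix.
p(s) = s^3 + s^2 - 10s.
(Check: constant term = det(-A) = (-1)^3 det A = 0; coefficient of s^2 = -tr A = 1.)
The coefficient of s^2 is 1.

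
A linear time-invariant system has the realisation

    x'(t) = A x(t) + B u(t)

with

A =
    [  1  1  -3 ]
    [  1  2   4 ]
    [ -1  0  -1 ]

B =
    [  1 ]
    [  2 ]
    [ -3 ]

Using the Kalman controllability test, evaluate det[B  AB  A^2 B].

223

AB = [[12], [-7], [2]]
A^2B = [[-1], [6], [-14]]
Controllability matrix C = [B  AB  A^2B] = [[1, 12, -1], [2, -7, 6], [-3, 2, -14]]
Expanding along the first row, det(C) = 1·((-7)·(-14) - 6·2) - 12·(2·(-14) - 6·(-3)) + (-1)·(2·2 - (-7)·(-3)) = 1·86 - 12·(-10) + (-1)·(-17) = 223
Since det(C) ≠ 0, rank(C) = 3 and the system is completely controllable.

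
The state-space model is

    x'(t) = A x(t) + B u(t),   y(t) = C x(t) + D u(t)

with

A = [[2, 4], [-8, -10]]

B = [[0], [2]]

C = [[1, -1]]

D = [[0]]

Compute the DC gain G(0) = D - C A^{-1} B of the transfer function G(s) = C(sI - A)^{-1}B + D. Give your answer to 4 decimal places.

G(0) = C(-A)^{-1}B + D = -C A^{-1} B + D.
det A = 12, so A^{-1} = (1/12)·adj(A) = [[-5/6, -1/3], [2/3, 1/6]]
A^{-1} B = [-2/3, 1/3]^T
C A^{-1} B = -1
G(0) = D - C A^{-1} B = 0 - (-1) = 1

1.0000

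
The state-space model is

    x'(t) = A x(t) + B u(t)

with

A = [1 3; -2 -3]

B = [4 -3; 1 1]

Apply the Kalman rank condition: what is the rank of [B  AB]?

2

AB = [[7, 0], [-11, 3]]
Controllability matrix C = [B  AB] = [[4, -3, 7, 0], [1, 1, -11, 3]]
Take the 2×2 submatrix of C formed by columns 1, 2: [[4, -3], [1, 1]]. Its determinant is 4·1 - (-3)·1 = 4 - (-3) = 7 ≠ 0.
So rank(C) ≥ 2; since C has 2 rows, rank(C) = 2.
rank(C) = 2 = n, so the pair (A, B) is completely controllable.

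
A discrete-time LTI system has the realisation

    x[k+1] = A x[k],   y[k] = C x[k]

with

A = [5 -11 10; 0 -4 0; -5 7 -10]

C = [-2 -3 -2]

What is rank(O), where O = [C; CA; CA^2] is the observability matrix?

CA = [[0, 20, 0]]
CA^2 = [[0, -80, 0]]
Observability matrix O = [C; CA; CA^2] = [[-2, -3, -2], [0, 20, 0], [0, -80, 0]]
The columns c1, c2, c3 of O are linearly dependent: -c1 + c3 = 0 (check each entry), so rank(O) ≤ 2.
The 2×2 minor from rows 1, 2, columns 1, 2 is (-2)·20 - (-3)·0 = -40 - 0 = -40 ≠ 0, so rank(O) = 2.
rank(O) = 2 < n = 3, so the pair (A, C) is not completely observable.

2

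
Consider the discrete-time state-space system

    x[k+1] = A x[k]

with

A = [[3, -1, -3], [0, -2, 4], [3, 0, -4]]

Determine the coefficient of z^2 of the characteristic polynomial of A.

3

Expand det(zI - A) for the 3×3 matrix.
p(z) = z^3 + 3z^2 - z + 6.
(Check: constant term = det(-A) = (-1)^3 det A = 6; coefficient of z^2 = -tr A = 3.)
The coefficient of z^2 is 3.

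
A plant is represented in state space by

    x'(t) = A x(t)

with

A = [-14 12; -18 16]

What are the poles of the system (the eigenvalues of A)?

-2, 4

det(sI - A) = s^2 - (tr A)s + det A, with tr A = (-14) + 16 = 2 and det A = (-14)·16 - 12·(-18) = -224 - (-216) = -8.
So p(s) = det(sI - A) = s^2 - 2s - 8.
Factor s^2 - 2s - 8: two numbers with sum 2 and product -8 are 4 and -2, so s^2 - 2s - 8 = (s - 4)(s + 2).
Hence p(s) = (s - 4) (s + 2), with roots -2, 4.
At least one eigenvalue has non-negative real part, so the system is not asymptotically stable.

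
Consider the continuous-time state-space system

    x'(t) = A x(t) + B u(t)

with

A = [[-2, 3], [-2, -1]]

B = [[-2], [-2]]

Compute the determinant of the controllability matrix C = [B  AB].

-16

AB = [[-2], [6]]
Controllability matrix C = [B  AB] = [[-2, -2], [-2, 6]]
det(C) = (-2)·6 - (-2)·(-2) = -12 - 4 = -16
Since det(C) ≠ 0, rank(C) = 2 and the system is completely controllable.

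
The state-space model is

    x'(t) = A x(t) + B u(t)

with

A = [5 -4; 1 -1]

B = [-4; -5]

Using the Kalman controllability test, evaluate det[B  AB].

-4

AB = [[0], [1]]
Controllability matrix C = [B  AB] = [[-4, 0], [-5, 1]]
det(C) = (-4)·1 - 0·(-5) = -4 - 0 = -4
Since det(C) ≠ 0, rank(C) = 2 and the system is completely controllable.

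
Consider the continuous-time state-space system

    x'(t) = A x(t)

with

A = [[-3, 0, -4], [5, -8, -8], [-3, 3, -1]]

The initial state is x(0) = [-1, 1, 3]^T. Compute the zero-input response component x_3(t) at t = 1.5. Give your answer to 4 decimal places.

0.0363

det(sI - A) = s^3 - (tr A)s^2 + (M11 + M22 + M33)s - det A, where Mii is the 2×2 principal minor of A obtained by deleting row i and column i.
tr A = (-3) + (-8) + (-1) = -12; M11 = (-8)·(-1) - (-8)·3 = 8 - (-24) = 32; M22 = (-3)·(-1) - (-4)·(-3) = 3 - 12 = -9; M33 = (-3)·(-8) - 0·5 = 24 - 0 = 24; sum of minors = 47.
det A = (-3)·((-8)·(-1) - (-8)·3) - 0·(5·(-1) - (-8)·(-3)) + (-4)·(5·3 - (-8)·(-3)) = (-3)·32 - 0·(-29) + (-4)·(-9) = -60.
So p(s) = det(sI - A) = s^3 + 12s^2 + 47s + 60.
Rational-root test: any integer root divides 60. Testing small divisors, s = -3 works: p(-3) = -27 + 108 + (-141) + 60 = 0, so (s + 3) is a factor.
Dividing, p(s) = (s + 3)(s^2 + 9s + 20).
Factor s^2 + 9s + 20: two numbers with sum -9 and product 20 are -4 and -5, so s^2 + 9s + 20 = (s + 4)(s + 5).
Hence p(s) = (s + 3) (s + 4) (s + 5), with roots -5, -4, -3.
The eigenvalues -5, -4, -3 are distinct and real, so A is diagonalisable and x(t) = e^{At} x(0) = V diag(e^{λ_i t}) V^{-1} x(0), where the columns of V are the eigenvectors.
λ = -5: A - (-5)I = [[2, 0, -4], [5, -3, -8], [-3, 3, 4]]. v must be orthogonal to every row; (row 1) × (row 2) = [-12, -4, -6], so take v_1 = [6, 2, 3]^T.
λ = -4: A - (-4)I = [[1, 0, -4], [5, -4, -8], [-3, 3, 3]]. v must be orthogonal to every row; (row 1) × (row 2) = [-16, -12, -4], so take v_2 = [4, 3, 1]^T.
λ = -3: A - (-3)I = [[0, 0, -4], [5, -5, -8], [-3, 3, 2]]. v must be orthogonal to every row; (row 1) × (row 2) = [-20, -20, 0], so take v_3 = [1, 1, 0]^T.
V = [v_1 v_2 v_3] = [[6, 4, 1], [2, 3, 1], [3, 1, 0]] has det V = -1, so V^{-1} = adj(V)/det V = [[1, -1, -1], [-3, 3, 4], [7, -6, -10]].
Modal coordinates z(0) = V^{-1} x(0): 1·(-1) + (-1)·1 + (-1)·3 = -5; (-3)·(-1) + 3·1 + 4·3 = 18; 7·(-1) + (-6)·1 + (-10)·3 = -43; so z(0) = [-5, 18, -43]^T.
x_3(t) = Σ_i (v_i)_3 · z_i(0) · e^{λ_i t} (row 3 of V times the modal terms).
x_3(1.5) = 3·(-5)·e^{-5·1.5} + 1·18·e^{-4·1.5} + 0·(-43)·e^{-3·1.5} = (-15)·0.000553 + 18·0.002479 + 0·0.011109 = 0.0363.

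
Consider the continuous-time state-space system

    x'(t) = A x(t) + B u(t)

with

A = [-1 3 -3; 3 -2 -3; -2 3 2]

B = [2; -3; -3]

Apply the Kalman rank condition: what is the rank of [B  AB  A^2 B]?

3

AB = [[-2], [21], [-19]]
A^2B = [[122], [9], [29]]
Controllability matrix C = [B  AB  A^2B] = [[2, -2, 122], [-3, 21, 9], [-3, -19, 29]]
det(C) = 2·(21·29 - 9·(-19)) - (-2)·((-3)·29 - 9·(-3)) + 122·((-3)·(-19) - 21·(-3)) = 2·780 - (-2)·(-60) + 122·120 = 16080 ≠ 0, so rank(C) = 3.
rank(C) = 3 = n, so the pair (A, B) is completely controllable.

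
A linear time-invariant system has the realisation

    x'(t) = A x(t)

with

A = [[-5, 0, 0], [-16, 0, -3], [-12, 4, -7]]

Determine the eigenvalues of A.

det(sI - A) = s^3 - (tr A)s^2 + (M11 + M22 + M33)s - det A, where Mii is the 2×2 principal minor of A obtained by deleting row i and column i.
tr A = (-5) + 0 + (-7) = -12; M11 = 0·(-7) - (-3)·4 = 0 - (-12) = 12; M22 = (-5)·(-7) - 0·(-12) = 35 - 0 = 35; M33 = (-5)·0 - 0·(-16) = 0 - 0 = 0; sum of minors = 47.
det A = (-5)·(0·(-7) - (-3)·4) - 0·((-16)·(-7) - (-3)·(-12)) + 0·((-16)·4 - 0·(-12)) = (-5)·12 - 0·76 + 0·(-64) = -60.
So p(s) = det(sI - A) = s^3 + 12s^2 + 47s + 60.
Rational-root test: any integer root divides 60. Testing small divisors, s = -3 works: p(-3) = -27 + 108 + (-141) + 60 = 0, so (s + 3) is a factor.
Dividing, p(s) = (s + 3)(s^2 + 9s + 20).
Factor s^2 + 9s + 20: two numbers with sum -9 and product 20 are -4 and -5, so s^2 + 9s + 20 = (s + 4)(s + 5).
Hence p(s) = (s + 3) (s + 4) (s + 5), with roots -5, -4, -3.
All eigenvalues have negative real part, so the system is asymptotically stable.

-5, -4, -3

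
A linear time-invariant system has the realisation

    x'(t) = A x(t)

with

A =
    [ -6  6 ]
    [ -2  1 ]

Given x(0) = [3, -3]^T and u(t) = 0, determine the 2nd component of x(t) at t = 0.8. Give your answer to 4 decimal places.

-2.2734

det(sI - A) = s^2 - (tr A)s + det A, with tr A = (-6) + 1 = -5 and det A = (-6)·1 - 6·(-2) = -6 - (-12) = 6.
So p(s) = det(sI - A) = s^2 + 5s + 6.
Factor s^2 + 5s + 6: two numbers with sum -5 and product 6 are -2 and -3, so s^2 + 5s + 6 = (s + 2)(s + 3).
Hence p(s) = (s + 2) (s + 3), with roots -3, -2.
The eigenvalues -3, -2 are distinct and real, so A is diagonalisable and x(t) = e^{At} x(0) = V diag(e^{λ_i t}) V^{-1} x(0), where the columns of V are the eigenvectors.
λ = -3: A - (-3)I = [[-3, 6], [-2, 4]]. Row 1 gives (-3)·v1 + 6·v2 = 0, so take v_1 = [-2, -1]^T.
λ = -2: A - (-2)I = [[-4, 6], [-2, 3]]. Row 1 gives (-4)·v1 + 6·v2 = 0, so take v_2 = [-3, -2]^T.
V = [v_1 v_2] = [[-2, -3], [-1, -2]] has det V = 1, so V^{-1} = adj(V)/det V = [[-2, 3], [1, -2]].
Modal coordinates z(0) = V^{-1} x(0): (-2)·3 + 3·(-3) = -15; 1·3 + (-2)·(-3) = 9; so z(0) = [-15, 9]^T.
x_2(t) = Σ_i (v_i)_2 · z_i(0) · e^{λ_i t} (row 2 of V times the modal terms).
x_2(0.8) = (-1)·(-15)·e^{-3·0.8} + (-2)·9·e^{-2·0.8} = 15·0.090718 + (-18)·0.201897 = -2.2734.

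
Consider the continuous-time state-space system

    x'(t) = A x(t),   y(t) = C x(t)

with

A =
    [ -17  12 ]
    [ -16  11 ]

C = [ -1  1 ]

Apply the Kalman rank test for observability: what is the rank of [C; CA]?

1

CA = [[1, -1]]
Observability matrix O = [C; CA] = [[-1, 1], [1, -1]]
Every row of O is a scalar multiple of row 1 = [-1, 1] (multipliers 1, -1), so the rows span a one-dimensional space.
O ≠ 0, hence rank(O) = 1.
rank(O) = 1 < n = 2, so the pair (A, C) is not completely observable.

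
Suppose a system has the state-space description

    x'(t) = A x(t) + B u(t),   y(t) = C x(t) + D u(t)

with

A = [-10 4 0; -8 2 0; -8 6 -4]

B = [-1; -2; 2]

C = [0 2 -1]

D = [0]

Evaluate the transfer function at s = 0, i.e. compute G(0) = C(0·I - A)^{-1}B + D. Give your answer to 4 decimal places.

-2.0000

G(0) = C(-A)^{-1}B + D = -C A^{-1} B + D.
det A = -48, so A^{-1} = (1/-48)·adj(A) = [[1/6, -1/3, 0], [2/3, -5/6, 0], [2/3, -7/12, -1/4]]
A^{-1} B = [1/2, 1, 0]^T
C A^{-1} B = 2
G(0) = D - C A^{-1} B = 0 - (2) = -2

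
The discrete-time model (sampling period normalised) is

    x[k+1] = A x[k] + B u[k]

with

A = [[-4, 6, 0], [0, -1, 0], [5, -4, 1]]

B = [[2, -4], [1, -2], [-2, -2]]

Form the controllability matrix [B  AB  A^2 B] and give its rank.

AB = [[-2, 4], [-1, 2], [4, -14]]
A^2B = [[2, -4], [1, -2], [-2, -2]]
Controllability matrix C = [B  AB  A^2B] = [[2, -4, -2, 4, 2, -4], [1, -2, -1, 2, 1, -2], [-2, -2, 4, -14, -2, -2]]
The rows r1, r2, r3 of C are linearly dependent: -r1 + 2·r2 = 0 (check each entry), so rank(C) ≤ 2.
The 2×2 minor from rows 1, 3, columns 1, 2 is 2·(-2) - (-4)·(-2) = -4 - 8 = -12 ≠ 0, so rank(C) = 2.
rank(C) = 2 < n = 3, so the pair (A, B) is not completely controllable.

2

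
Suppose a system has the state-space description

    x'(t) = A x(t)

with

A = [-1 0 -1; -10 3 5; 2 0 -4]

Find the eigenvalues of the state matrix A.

det(sI - A) = s^3 - (tr A)s^2 + (M11 + M22 + M33)s - det A, where Mii is the 2×2 principal minor of A obtained by deleting row i and column i.
tr A = (-1) + 3 + (-4) = -2; M11 = 3·(-4) - 5·0 = -12 - 0 = -12; M22 = (-1)·(-4) - (-1)·2 = 4 - (-2) = 6; M33 = (-1)·3 - 0·(-10) = -3 - 0 = -3; sum of minors = -9.
det A = (-1)·(3·(-4) - 5·0) - 0·((-10)·(-4) - 5·2) + (-1)·((-10)·0 - 3·2) = (-1)·(-12) - 0·30 + (-1)·(-6) = 18.
So p(s) = det(sI - A) = s^3 + 2s^2 - 9s - 18.
Rational-root test: any integer root divides -18. Testing small divisors, s = -2 works: p(-2) = -8 + 8 + 18 + (-18) = 0, so (s + 2) is a factor.
Dividing, p(s) = (s + 2)(s^2 - 9).
Factor s^2 - 9: two numbers with sum 0 and product -9 are 3 and -3, so s^2 - 9 = (s - 3)(s + 3).
Hence p(s) = (s - 3) (s + 2) (s + 3), with roots -3, -2, 3.
At least one eigenvalue has non-negative real part, so the system is not asymptotically stable.

-3, -2, 3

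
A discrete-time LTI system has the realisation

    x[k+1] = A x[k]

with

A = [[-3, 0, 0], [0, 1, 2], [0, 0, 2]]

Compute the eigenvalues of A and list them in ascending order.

-3, 1, 2

det(zI - A) = z^3 - (tr A)z^2 + (M11 + M22 + M33)z - det A, where Mii is the 2×2 principal minor of A obtained by deleting row i and column i.
tr A = (-3) + 1 + 2 = 0; M11 = 1·2 - 2·0 = 2 - 0 = 2; M22 = (-3)·2 - 0·0 = -6 - 0 = -6; M33 = (-3)·1 - 0·0 = -3 - 0 = -3; sum of minors = -7.
det A = (-3)·(1·2 - 2·0) - 0·(0·2 - 2·0) + 0·(0·0 - 1·0) = (-3)·2 - 0·0 + 0·0 = -6.
So p(z) = det(zI - A) = z^3 - 7z + 6.
Rational-root test: any integer root divides 6. Testing small divisors, z = 1 works: p(1) = 1 + 0 + (-7) + 6 = 0, so (z - 1) is a factor.
Dividing, p(z) = (z - 1)(z^2 + z - 6).
Factor z^2 + z - 6: two numbers with sum -1 and product -6 are 2 and -3, so z^2 + z - 6 = (z - 2)(z + 3).
Hence p(z) = (z - 2) (z - 1) (z + 3), with roots -3, 1, 2.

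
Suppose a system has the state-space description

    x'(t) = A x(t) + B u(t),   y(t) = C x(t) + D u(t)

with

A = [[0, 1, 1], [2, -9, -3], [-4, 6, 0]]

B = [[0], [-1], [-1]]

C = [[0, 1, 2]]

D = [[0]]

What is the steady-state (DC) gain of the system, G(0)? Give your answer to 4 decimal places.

G(0) = C(-A)^{-1}B + D = -C A^{-1} B + D.
det A = -12, so A^{-1} = (1/-12)·adj(A) = [[-3/2, -1/2, -1/2], [-1, -1/3, -1/6], [2, 1/3, 1/6]]
A^{-1} B = [1, 1/2, -1/2]^T
C A^{-1} B = -1/2
G(0) = D - C A^{-1} B = 0 - (-1/2) = 1/2 ≈ 0.5000

0.5000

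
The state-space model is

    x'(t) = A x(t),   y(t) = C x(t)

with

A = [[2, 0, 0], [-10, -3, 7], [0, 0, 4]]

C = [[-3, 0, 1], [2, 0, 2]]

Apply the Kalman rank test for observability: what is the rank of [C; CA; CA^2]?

CA = [[-6, 0, 4], [4, 0, 8]]
CA^2 = [[-12, 0, 16], [8, 0, 32]]
Observability matrix O = [C; CA; CA^2] = [[-3, 0, 1], [2, 0, 2], [-6, 0, 4], [4, 0, 8], [-12, 0, 16], [8, 0, 32]]
Column 2 of O is identically zero, so rank(O) ≤ 2.
The 2×2 minor from rows 1, 2, columns 1, 3 is (-3)·2 - 1·2 = -6 - 2 = -8 ≠ 0, so rank(O) = 2.
rank(O) = 2 < n = 3, so the pair (A, C) is not completely observable.

2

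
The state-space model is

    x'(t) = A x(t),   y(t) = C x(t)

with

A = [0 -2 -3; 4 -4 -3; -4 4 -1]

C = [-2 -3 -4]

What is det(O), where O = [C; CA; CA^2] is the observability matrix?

5456

CA = [[4, 0, 19]]
CA^2 = [[-76, 68, -31]]
Observability matrix O = [C; CA; CA^2] = [[-2, -3, -4], [4, 0, 19], [-76, 68, -31]]
Expanding along the first row, det(O) = (-2)·(0·(-31) - 19·68) - (-3)·(4·(-31) - 19·(-76)) + (-4)·(4·68 - 0·(-76)) = (-2)·(-1292) - (-3)·1320 + (-4)·272 = 5456
Since det(O) ≠ 0, rank(O) = 3 and the system is completely observable.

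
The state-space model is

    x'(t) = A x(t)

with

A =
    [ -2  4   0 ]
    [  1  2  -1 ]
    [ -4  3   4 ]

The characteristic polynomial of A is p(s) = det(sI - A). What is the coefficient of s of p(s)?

Expand det(sI - A) for the 3×3 matrix.
p(s) = s^3 - 4s^2 - 5s + 22.
(Check: constant term = det(-A) = (-1)^3 det A = 22; coefficient of s^2 = -tr A = -4.)
The coefficient of s is -5.

-5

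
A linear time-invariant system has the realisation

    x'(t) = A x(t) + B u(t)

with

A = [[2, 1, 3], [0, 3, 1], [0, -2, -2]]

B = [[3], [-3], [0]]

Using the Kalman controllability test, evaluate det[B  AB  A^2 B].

0

AB = [[3], [-9], [6]]
A^2B = [[15], [-21], [6]]
Controllability matrix C = [B  AB  A^2B] = [[3, 3, 15], [-3, -9, -21], [0, 6, 6]]
Expanding along the first row, det(C) = 3·((-9)·6 - (-21)·6) - 3·((-3)·6 - (-21)·0) + 15·((-3)·6 - (-9)·0) = 3·72 - 3·(-18) + 15·(-18) = 0
Since det(C) = 0, rank(C) < 3 and the system is not completely controllable.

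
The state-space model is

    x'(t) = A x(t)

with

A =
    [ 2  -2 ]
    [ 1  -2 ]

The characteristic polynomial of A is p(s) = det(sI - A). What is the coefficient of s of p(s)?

For a 2×2 matrix, det(sI - A) = s^2 - (tr A)s + det A.
tr A = 0, det A = -2.
So p(s) = s^2 - 2.
The coefficient of s is 0.

0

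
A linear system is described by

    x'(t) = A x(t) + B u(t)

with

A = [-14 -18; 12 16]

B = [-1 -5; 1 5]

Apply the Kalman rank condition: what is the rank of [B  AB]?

1

AB = [[-4, -20], [4, 20]]
Controllability matrix C = [B  AB] = [[-1, -5, -4, -20], [1, 5, 4, 20]]
Every column of C is a scalar multiple of column 1 = [-1, 1] (multipliers 1, 5, 4, 20), so the columns span a one-dimensional space.
C ≠ 0, hence rank(C) = 1.
rank(C) = 1 < n = 2, so the pair (A, B) is not completely controllable.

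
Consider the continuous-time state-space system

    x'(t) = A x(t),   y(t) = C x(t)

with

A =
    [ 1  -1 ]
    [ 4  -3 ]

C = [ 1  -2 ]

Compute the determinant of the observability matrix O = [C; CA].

CA = [[-7, 5]]
Observability matrix O = [C; CA] = [[1, -2], [-7, 5]]
det(O) = 1·5 - (-2)·(-7) = 5 - 14 = -9
Since det(O) ≠ 0, rank(O) = 2 and the system is completely observable.

-9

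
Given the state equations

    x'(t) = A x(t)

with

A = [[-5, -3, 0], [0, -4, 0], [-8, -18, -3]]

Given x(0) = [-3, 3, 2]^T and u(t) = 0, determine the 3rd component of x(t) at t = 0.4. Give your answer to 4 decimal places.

-1.5909

det(sI - A) = s^3 - (tr A)s^2 + (M11 + M22 + M33)s - det A, where Mii is the 2×2 principal minor of A obtained by deleting row i and column i.
tr A = (-5) + (-4) + (-3) = -12; M11 = (-4)·(-3) - 0·(-18) = 12 - 0 = 12; M22 = (-5)·(-3) - 0·(-8) = 15 - 0 = 15; M33 = (-5)·(-4) - (-3)·0 = 20 - 0 = 20; sum of minors = 47.
det A = (-5)·((-4)·(-3) - 0·(-18)) - (-3)·(0·(-3) - 0·(-8)) + 0·(0·(-18) - (-4)·(-8)) = (-5)·12 - (-3)·0 + 0·(-32) = -60.
So p(s) = det(sI - A) = s^3 + 12s^2 + 47s + 60.
Rational-root test: any integer root divides 60. Testing small divisors, s = -3 works: p(-3) = -27 + 108 + (-141) + 60 = 0, so (s + 3) is a factor.
Dividing, p(s) = (s + 3)(s^2 + 9s + 20).
Factor s^2 + 9s + 20: two numbers with sum -9 and product 20 are -4 and -5, so s^2 + 9s + 20 = (s + 4)(s + 5).
Hence p(s) = (s + 3) (s + 4) (s + 5), with roots -5, -4, -3.
The eigenvalues -5, -4, -3 are distinct and real, so A is diagonalisable and x(t) = e^{At} x(0) = V diag(e^{λ_i t}) V^{-1} x(0), where the columns of V are the eigenvectors.
λ = -5: A - (-5)I = [[0, -3, 0], [0, 1, 0], [-8, -18, 2]]. v must be orthogonal to every row; (row 1) × (row 3) = [-6, 0, -24], so take v_1 = [1, 0, 4]^T.
λ = -4: A - (-4)I = [[-1, -3, 0], [0, 0, 0], [-8, -18, 1]]. v must be orthogonal to every row; (row 1) × (row 3) = [-3, 1, -6], so take v_2 = [-3, 1, -6]^T.
λ = -3: A - (-3)I = [[-2, -3, 0], [0, -1, 0], [-8, -18, 0]]. v must be orthogonal to every row; (row 1) × (row 2) = [0, 0, 2], so take v_3 = [0, 0, 1]^T.
V = [v_1 v_2 v_3] = [[1, -3, 0], [0, 1, 0], [4, -6, 1]] has det V = 1, so V^{-1} = adj(V)/det V = [[1, 3, 0], [0, 1, 0], [-4, -6, 1]].
Modal coordinates z(0) = V^{-1} x(0): 1·(-3) + 3·3 + 0·2 = 6; 0·(-3) + 1·3 + 0·2 = 3; (-4)·(-3) + (-6)·3 + 1·2 = -4; so z(0) = [6, 3, -4]^T.
x_3(t) = Σ_i (v_i)_3 · z_i(0) · e^{λ_i t} (row 3 of V times the modal terms).
x_3(0.4) = 4·6·e^{-5·0.4} + (-6)·3·e^{-4·0.4} + 1·(-4)·e^{-3·0.4} = 24·0.135335 + (-18)·0.201897 + (-4)·0.301194 = -1.5909.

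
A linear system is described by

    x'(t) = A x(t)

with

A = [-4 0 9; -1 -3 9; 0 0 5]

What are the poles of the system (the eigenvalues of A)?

det(sI - A) = s^3 - (tr A)s^2 + (M11 + M22 + M33)s - det A, where Mii is the 2×2 principal minor of A obtained by deleting row i and column i.
tr A = (-4) + (-3) + 5 = -2; M11 = (-3)·5 - 9·0 = -15 - 0 = -15; M22 = (-4)·5 - 9·0 = -20 - 0 = -20; M33 = (-4)·(-3) - 0·(-1) = 12 - 0 = 12; sum of minors = -23.
det A = (-4)·((-3)·5 - 9·0) - 0·((-1)·5 - 9·0) + 9·((-1)·0 - (-3)·0) = (-4)·(-15) - 0·(-5) + 9·0 = 60.
So p(s) = det(sI - A) = s^3 + 2s^2 - 23s - 60.
Rational-root test: any integer root divides -60. Testing small divisors, s = -3 works: p(-3) = -27 + 18 + 69 + (-60) = 0, so (s + 3) is a factor.
Dividing, p(s) = (s + 3)(s^2 - s - 20).
Factor s^2 - s - 20: two numbers with sum 1 and product -20 are 5 and -4, so s^2 - s - 20 = (s - 5)(s + 4).
Hence p(s) = (s - 5) (s + 3) (s + 4), with roots -4, -3, 5.
At least one eigenvalue has non-negative real part, so the system is not asymptotically stable.

-4, -3, 5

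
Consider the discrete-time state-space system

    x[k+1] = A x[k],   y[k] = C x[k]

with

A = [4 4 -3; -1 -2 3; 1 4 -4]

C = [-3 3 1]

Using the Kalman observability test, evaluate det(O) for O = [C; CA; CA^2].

-5488

CA = [[-14, -14, 14]]
CA^2 = [[-28, 28, -56]]
Observability matrix O = [C; CA; CA^2] = [[-3, 3, 1], [-14, -14, 14], [-28, 28, -56]]
Expanding along the first row, det(O) = (-3)·((-14)·(-56) - 14·28) - 3·((-14)·(-56) - 14·(-28)) + 1·((-14)·28 - (-14)·(-28)) = (-3)·392 - 3·1176 + 1·(-784) = -5488
Since det(O) ≠ 0, rank(O) = 3 and the system is completely observable.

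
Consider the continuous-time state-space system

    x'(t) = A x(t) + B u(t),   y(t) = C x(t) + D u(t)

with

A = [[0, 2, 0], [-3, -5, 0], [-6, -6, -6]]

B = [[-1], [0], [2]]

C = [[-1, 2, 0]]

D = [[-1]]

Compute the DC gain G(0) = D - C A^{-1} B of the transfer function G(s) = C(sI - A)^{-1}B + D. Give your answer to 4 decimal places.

0.8333

G(0) = C(-A)^{-1}B + D = -C A^{-1} B + D.
det A = -36, so A^{-1} = (1/-36)·adj(A) = [[-5/6, -1/3, 0], [1/2, 0, 0], [1/3, 1/3, -1/6]]
A^{-1} B = [5/6, -1/2, -2/3]^T
C A^{-1} B = -11/6
G(0) = D - C A^{-1} B = -1 - (-11/6) = 5/6 ≈ 0.8333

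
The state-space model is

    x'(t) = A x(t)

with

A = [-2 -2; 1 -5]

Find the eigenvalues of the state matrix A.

-4, -3

det(sI - A) = s^2 - (tr A)s + det A, with tr A = (-2) + (-5) = -7 and det A = (-2)·(-5) - (-2)·1 = 10 - (-2) = 12.
So p(s) = det(sI - A) = s^2 + 7s + 12.
Factor s^2 + 7s + 12: two numbers with sum -7 and product 12 are -3 and -4, so s^2 + 7s + 12 = (s + 3)(s + 4).
Hence p(s) = (s + 3) (s + 4), with roots -4, -3.
All eigenvalues have negative real part, so the system is asymptotically stable.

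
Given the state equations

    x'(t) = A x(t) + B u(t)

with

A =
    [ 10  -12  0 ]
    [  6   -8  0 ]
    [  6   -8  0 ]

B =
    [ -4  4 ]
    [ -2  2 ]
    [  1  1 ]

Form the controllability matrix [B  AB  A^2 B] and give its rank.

2

AB = [[-16, 16], [-8, 8], [-8, 8]]
A^2B = [[-64, 64], [-32, 32], [-32, 32]]
Controllability matrix C = [B  AB  A^2B] = [[-4, 4, -16, 16, -64, 64], [-2, 2, -8, 8, -32, 32], [1, 1, -8, 8, -32, 32]]
The rows r1, r2, r3 of C are linearly dependent: -r1 + 2·r2 = 0 (check each entry), so rank(C) ≤ 2.
The 2×2 minor from rows 1, 3, columns 1, 2 is (-4)·1 - 4·1 = -4 - 4 = -8 ≠ 0, so rank(C) = 2.
rank(C) = 2 < n = 3, so the pair (A, B) is not completely controllable.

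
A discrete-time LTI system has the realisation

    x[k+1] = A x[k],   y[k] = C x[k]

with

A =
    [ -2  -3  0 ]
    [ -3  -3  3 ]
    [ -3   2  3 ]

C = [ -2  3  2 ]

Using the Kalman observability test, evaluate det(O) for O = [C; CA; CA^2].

CA = [[-11, 1, 15]]
CA^2 = [[-26, 60, 48]]
Observability matrix O = [C; CA; CA^2] = [[-2, 3, 2], [-11, 1, 15], [-26, 60, 48]]
Expanding along the first row, det(O) = (-2)·(1·48 - 15·60) - 3·((-11)·48 - 15·(-26)) + 2·((-11)·60 - 1·(-26)) = (-2)·(-852) - 3·(-138) + 2·(-634) = 850
Since det(O) ≠ 0, rank(O) = 3 and the system is completely observable.

850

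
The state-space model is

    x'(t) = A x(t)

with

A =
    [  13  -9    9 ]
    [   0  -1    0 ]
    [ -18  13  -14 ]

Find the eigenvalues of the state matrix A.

det(sI - A) = s^3 - (tr A)s^2 + (M11 + M22 + M33)s - det A, where Mii is the 2×2 principal minor of A obtained by deleting row i and column i.
tr A = 13 + (-1) + (-14) = -2; M11 = (-1)·(-14) - 0·13 = 14 - 0 = 14; M22 = 13·(-14) - 9·(-18) = -182 - (-162) = -20; M33 = 13·(-1) - (-9)·0 = -13 - 0 = -13; sum of minors = -19.
det A = 13·((-1)·(-14) - 0·13) - (-9)·(0·(-14) - 0·(-18)) + 9·(0·13 - (-1)·(-18)) = 13·14 - (-9)·0 + 9·(-18) = 20.
So p(s) = det(sI - A) = s^3 + 2s^2 - 19s - 20.
Rational-root test: any integer root divides -20. Testing small divisors, s = -1 works: p(-1) = -1 + 2 + 19 + (-20) = 0, so (s + 1) is a factor.
Dividing, p(s) = (s + 1)(s^2 + s - 20).
Factor s^2 + s - 20: two numbers with sum -1 and product -20 are 4 and -5, so s^2 + s - 20 = (s - 4)(s + 5).
Hence p(s) = (s - 4) (s + 1) (s + 5), with roots -5, -1, 4.
At least one eigenvalue has non-negative real part, so the system is not asymptotically stable.

-5, -1, 4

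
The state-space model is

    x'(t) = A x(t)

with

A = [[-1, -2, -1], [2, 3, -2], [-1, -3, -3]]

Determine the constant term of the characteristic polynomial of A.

Expand det(sI - A) for the 3×3 matrix.
p(s) = s^3 + s^2 - 12s - 2.
(Check: constant term = det(-A) = (-1)^3 det A = -2; coefficient of s^2 = -tr A = 1.)
The constant term is -2.

-2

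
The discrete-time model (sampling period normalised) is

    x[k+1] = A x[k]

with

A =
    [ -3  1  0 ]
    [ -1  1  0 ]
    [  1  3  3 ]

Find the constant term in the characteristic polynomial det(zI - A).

6

Expand det(zI - A) for the 3×3 matrix.
p(z) = z^3 - z^2 - 8z + 6.
(Check: constant term = det(-A) = (-1)^3 det A = 6; coefficient of z^2 = -tr A = -1.)
The constant term is 6.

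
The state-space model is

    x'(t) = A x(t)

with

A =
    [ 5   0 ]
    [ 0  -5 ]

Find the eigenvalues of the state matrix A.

-5, 5

det(sI - A) = s^2 - (tr A)s + det A, with tr A = 5 + (-5) = 0 and det A = 5·(-5) - 0·0 = -25 - 0 = -25.
So p(s) = det(sI - A) = s^2 - 25.
Factor s^2 - 25: two numbers with sum 0 and product -25 are 5 and -5, so s^2 - 25 = (s - 5)(s + 5).
Hence p(s) = (s - 5) (s + 5), with roots -5, 5.
At least one eigenvalue has non-negative real part, so the system is not asymptotically stable.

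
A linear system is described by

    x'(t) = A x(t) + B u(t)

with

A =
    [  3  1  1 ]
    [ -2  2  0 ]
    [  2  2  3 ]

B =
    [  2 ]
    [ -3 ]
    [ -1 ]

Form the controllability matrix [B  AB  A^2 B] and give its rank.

3

AB = [[2], [-10], [-5]]
A^2B = [[-9], [-24], [-31]]
Controllability matrix C = [B  AB  A^2B] = [[2, 2, -9], [-3, -10, -24], [-1, -5, -31]]
det(C) = 2·((-10)·(-31) - (-24)·(-5)) - 2·((-3)·(-31) - (-24)·(-1)) + (-9)·((-3)·(-5) - (-10)·(-1)) = 2·190 - 2·69 + (-9)·5 = 197 ≠ 0, so rank(C) = 3.
rank(C) = 3 = n, so the pair (A, B) is completely controllable.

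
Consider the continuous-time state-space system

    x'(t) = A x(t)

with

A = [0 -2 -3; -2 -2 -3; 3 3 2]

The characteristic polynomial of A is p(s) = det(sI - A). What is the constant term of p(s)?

Expand det(sI - A) for the 3×3 matrix.
p(s) = s^3 + 10s - 10.
(Check: constant term = det(-A) = (-1)^3 det A = -10; coefficient of s^2 = -tr A = 0.)
The constant term is -10.

-10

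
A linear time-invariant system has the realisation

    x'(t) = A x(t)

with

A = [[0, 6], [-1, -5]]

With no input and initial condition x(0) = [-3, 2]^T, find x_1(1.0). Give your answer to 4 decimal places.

0.1073

det(sI - A) = s^2 - (tr A)s + det A, with tr A = 0 + (-5) = -5 and det A = 0·(-5) - 6·(-1) = 0 - (-6) = 6.
So p(s) = det(sI - A) = s^2 + 5s + 6.
Factor s^2 + 5s + 6: two numbers with sum -5 and product 6 are -2 and -3, so s^2 + 5s + 6 = (s + 2)(s + 3).
Hence p(s) = (s + 2) (s + 3), with roots -3, -2.
The eigenvalues -3, -2 are distinct and real, so A is diagonalisable and x(t) = e^{At} x(0) = V diag(e^{λ_i t}) V^{-1} x(0), where the columns of V are the eigenvectors.
λ = -3: A - (-3)I = [[3, 6], [-1, -2]]. Row 1 gives 3·v1 + 6·v2 = 0, so take v_1 = [-2, 1]^T.
λ = -2: A - (-2)I = [[2, 6], [-1, -3]]. Row 1 gives 2·v1 + 6·v2 = 0, so take v_2 = [3, -1]^T.
V = [v_1 v_2] = [[-2, 3], [1, -1]] has det V = -1, so V^{-1} = adj(V)/det V = [[1, 3], [1, 2]].
Modal coordinates z(0) = V^{-1} x(0): 1·(-3) + 3·2 = 3; 1·(-3) + 2·2 = 1; so z(0) = [3, 1]^T.
x_1(t) = Σ_i (v_i)_1 · z_i(0) · e^{λ_i t} (row 1 of V times the modal terms).
x_1(1.0) = (-2)·3·e^{-3·1.0} + 3·1·e^{-2·1.0} = (-6)·0.049787 + 3·0.135335 = 0.1073.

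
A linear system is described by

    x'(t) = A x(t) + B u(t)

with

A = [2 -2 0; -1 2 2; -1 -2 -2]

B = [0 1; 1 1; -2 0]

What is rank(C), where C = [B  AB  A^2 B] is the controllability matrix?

AB = [[-2, 0], [-2, 1], [2, -3]]
A^2B = [[0, -2], [2, -4], [2, 4]]
Controllability matrix C = [B  AB  A^2B] = [[0, 1, -2, 0, 0, -2], [1, 1, -2, 1, 2, -4], [-2, 0, 2, -3, 2, 4]]
Take the 3×3 submatrix of C formed by columns 1, 2, 3: [[0, 1, -2], [1, 1, -2], [-2, 0, 2]]. Its determinant is 0·(1·2 - (-2)·0) - 1·(1·2 - (-2)·(-2)) + (-2)·(1·0 - 1·(-2)) = 0·2 - 1·(-2) + (-2)·2 = -2 ≠ 0.
So rank(C) ≥ 3; since C has 3 rows, rank(C) = 3.
rank(C) = 3 = n, so the pair (A, B) is completely controllable.

3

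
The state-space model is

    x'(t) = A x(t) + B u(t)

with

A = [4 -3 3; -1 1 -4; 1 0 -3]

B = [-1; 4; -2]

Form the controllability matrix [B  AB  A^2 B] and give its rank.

3

AB = [[-22], [13], [5]]
A^2B = [[-112], [15], [-37]]
Controllability matrix C = [B  AB  A^2B] = [[-1, -22, -112], [4, 13, 15], [-2, 5, -37]]
det(C) = (-1)·(13·(-37) - 15·5) - (-22)·(4·(-37) - 15·(-2)) + (-112)·(4·5 - 13·(-2)) = (-1)·(-556) - (-22)·(-118) + (-112)·46 = -7192 ≠ 0, so rank(C) = 3.
rank(C) = 3 = n, so the pair (A, B) is completely controllable.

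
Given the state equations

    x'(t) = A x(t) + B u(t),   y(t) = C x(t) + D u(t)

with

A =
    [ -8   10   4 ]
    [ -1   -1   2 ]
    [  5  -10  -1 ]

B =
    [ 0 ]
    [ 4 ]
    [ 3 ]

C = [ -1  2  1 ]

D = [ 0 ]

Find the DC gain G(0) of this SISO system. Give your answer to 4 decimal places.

-2.3333

G(0) = C(-A)^{-1}B + D = -C A^{-1} B + D.
det A = -18, so A^{-1} = (1/-18)·adj(A) = [[-7/6, 5/3, -4/3], [-1/2, 2/3, -2/3], [-5/6, 5/3, -1]]
A^{-1} B = [8/3, 2/3, 11/3]^T
C A^{-1} B = 7/3
G(0) = D - C A^{-1} B = 0 - (7/3) = -7/3 ≈ -2.3333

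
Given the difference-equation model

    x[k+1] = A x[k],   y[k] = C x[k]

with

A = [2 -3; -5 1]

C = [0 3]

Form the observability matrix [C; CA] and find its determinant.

CA = [[-15, 3]]
Observability matrix O = [C; CA] = [[0, 3], [-15, 3]]
det(O) = 0·3 - 3·(-15) = 0 - (-45) = 45
Since det(O) ≠ 0, rank(O) = 2 and the system is completely observable.

45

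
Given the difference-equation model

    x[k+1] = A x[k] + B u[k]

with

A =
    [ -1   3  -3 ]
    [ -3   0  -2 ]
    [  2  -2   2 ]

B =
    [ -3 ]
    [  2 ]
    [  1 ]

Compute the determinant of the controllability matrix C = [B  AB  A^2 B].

AB = [[6], [7], [-8]]
A^2B = [[39], [-2], [-18]]
Controllability matrix C = [B  AB  A^2B] = [[-3, 6, 39], [2, 7, -2], [1, -8, -18]]
Expanding along the first row, det(C) = (-3)·(7·(-18) - (-2)·(-8)) - 6·(2·(-18) - (-2)·1) + 39·(2·(-8) - 7·1) = (-3)·(-142) - 6·(-34) + 39·(-23) = -267
Since det(C) ≠ 0, rank(C) = 3 and the system is completely controllable.

-267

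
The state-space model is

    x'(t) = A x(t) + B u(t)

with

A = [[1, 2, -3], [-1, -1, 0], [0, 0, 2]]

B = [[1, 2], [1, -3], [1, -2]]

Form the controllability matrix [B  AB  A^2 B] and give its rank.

3

AB = [[0, 2], [-2, 1], [2, -4]]
A^2B = [[-10, 16], [2, -3], [4, -8]]
Controllability matrix C = [B  AB  A^2B] = [[1, 2, 0, 2, -10, 16], [1, -3, -2, 1, 2, -3], [1, -2, 2, -4, 4, -8]]
Take the 3×3 submatrix of C formed by columns 1, 2, 3: [[1, 2, 0], [1, -3, -2], [1, -2, 2]]. Its determinant is 1·((-3)·2 - (-2)·(-2)) - 2·(1·2 - (-2)·1) + 0·(1·(-2) - (-3)·1) = 1·(-10) - 2·4 + 0·1 = -18 ≠ 0.
So rank(C) ≥ 3; since C has 3 rows, rank(C) = 3.
rank(C) = 3 = n, so the pair (A, B) is completely controllable.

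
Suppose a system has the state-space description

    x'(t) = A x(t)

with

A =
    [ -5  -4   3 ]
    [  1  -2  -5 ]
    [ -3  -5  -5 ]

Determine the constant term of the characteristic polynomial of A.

Expand det(sI - A) for the 3×3 matrix.
p(s) = s^3 + 12s^2 + 33s + 38.
(Check: constant term = det(-A) = (-1)^3 det A = 38; coefficient of s^2 = -tr A = 12.)
The constant term is 38.

38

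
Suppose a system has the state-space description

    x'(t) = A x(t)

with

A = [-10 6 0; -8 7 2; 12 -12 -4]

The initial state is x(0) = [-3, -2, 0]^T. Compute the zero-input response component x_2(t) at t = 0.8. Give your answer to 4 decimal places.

-2.9240

det(sI - A) = s^3 - (tr A)s^2 + (M11 + M22 + M33)s - det A, where Mii is the 2×2 principal minor of A obtained by deleting row i and column i.
tr A = (-10) + 7 + (-4) = -7; M11 = 7·(-4) - 2·(-12) = -28 - (-24) = -4; M22 = (-10)·(-4) - 0·12 = 40 - 0 = 40; M33 = (-10)·7 - 6·(-8) = -70 - (-48) = -22; sum of minors = 14.
det A = (-10)·(7·(-4) - 2·(-12)) - 6·((-8)·(-4) - 2·12) + 0·((-8)·(-12) - 7·12) = (-10)·(-4) - 6·8 + 0·12 = -8.
So p(s) = det(sI - A) = s^3 + 7s^2 + 14s + 8.
Rational-root test: any integer root divides 8. Testing small divisors, s = -1 works: p(-1) = -1 + 7 + (-14) + 8 = 0, so (s + 1) is a factor.
Dividing, p(s) = (s + 1)(s^2 + 6s + 8).
Factor s^2 + 6s + 8: two numbers with sum -6 and product 8 are -2 and -4, so s^2 + 6s + 8 = (s + 2)(s + 4).
Hence p(s) = (s + 1) (s + 2) (s + 4), with roots -4, -2, -1.
The eigenvalues -4, -2, -1 are distinct and real, so A is diagonalisable and x(t) = e^{At} x(0) = V diag(e^{λ_i t}) V^{-1} x(0), where the columns of V are the eigenvectors.
λ = -4: A - (-4)I = [[-6, 6, 0], [-8, 11, 2], [12, -12, 0]]. v must be orthogonal to every row; (row 1) × (row 2) = [12, 12, -18], so take v_1 = [2, 2, -3]^T.
λ = -2: A - (-2)I = [[-8, 6, 0], [-8, 9, 2], [12, -12, -2]]. v must be orthogonal to every row; (row 1) × (row 2) = [12, 16, -24], so take v_2 = [-3, -4, 6]^T.
λ = -1: A - (-1)I = [[-9, 6, 0], [-8, 8, 2], [12, -12, -3]]. v must be orthogonal to every row; (row 1) × (row 2) = [12, 18, -24], so take v_3 = [-2, -3, 4]^T.
V = [v_1 v_2 v_3] = [[2, -3, -2], [2, -4, -3], [-3, 6, 4]] has det V = 1, so V^{-1} = adj(V)/det V = [[2, 0, 1], [1, 2, 2], [0, -3, -2]].
Modal coordinates z(0) = V^{-1} x(0): 2·(-3) + 0·(-2) + 1·0 = -6; 1·(-3) + 2·(-2) + 2·0 = -7; 0·(-3) + (-3)·(-2) + (-2)·0 = 6; so z(0) = [-6, -7, 6]^T.
x_2(t) = Σ_i (v_i)_2 · z_i(0) · e^{λ_i t} (row 2 of V times the modal terms).
x_2(0.8) = 2·(-6)·e^{-4·0.8} + (-4)·(-7)·e^{-2·0.8} + (-3)·6·e^{-1·0.8} = (-12)·0.04076220 + 28·0.20189652 + (-18)·0.44932896 = -2.9240.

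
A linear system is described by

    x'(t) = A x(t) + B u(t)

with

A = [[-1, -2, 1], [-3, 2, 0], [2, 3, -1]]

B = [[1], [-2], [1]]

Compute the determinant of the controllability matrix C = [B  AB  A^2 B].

AB = [[4], [-7], [-5]]
A^2B = [[5], [-26], [-8]]
Controllability matrix C = [B  AB  A^2B] = [[1, 4, 5], [-2, -7, -26], [1, -5, -8]]
Expanding along the first row, det(C) = 1·((-7)·(-8) - (-26)·(-5)) - 4·((-2)·(-8) - (-26)·1) + 5·((-2)·(-5) - (-7)·1) = 1·(-74) - 4·42 + 5·17 = -157
Since det(C) ≠ 0, rank(C) = 3 and the system is completely controllable.

-157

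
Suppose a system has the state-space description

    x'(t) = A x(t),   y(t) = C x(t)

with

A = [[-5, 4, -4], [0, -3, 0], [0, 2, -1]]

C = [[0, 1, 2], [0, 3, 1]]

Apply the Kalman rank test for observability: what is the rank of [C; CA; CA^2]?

2

CA = [[0, 1, -2], [0, -7, -1]]
CA^2 = [[0, -7, 2], [0, 19, 1]]
Observability matrix O = [C; CA; CA^2] = [[0, 1, 2], [0, 3, 1], [0, 1, -2], [0, -7, -1], [0, -7, 2], [0, 19, 1]]
Column 1 of O is identically zero, so rank(O) ≤ 2.
The 2×2 minor from rows 1, 2, columns 2, 3 is 1·1 - 2·3 = 1 - 6 = -5 ≠ 0, so rank(O) = 2.
rank(O) = 2 < n = 3, so the pair (A, C) is not completely observable.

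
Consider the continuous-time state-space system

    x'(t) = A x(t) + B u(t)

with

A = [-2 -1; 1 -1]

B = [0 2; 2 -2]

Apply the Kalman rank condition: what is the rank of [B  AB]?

AB = [[-2, -2], [-2, 4]]
Controllability matrix C = [B  AB] = [[0, 2, -2, -2], [2, -2, -2, 4]]
Take the 2×2 submatrix of C formed by columns 1, 2: [[0, 2], [2, -2]]. Its determinant is 0·(-2) - 2·2 = 0 - 4 = -4 ≠ 0.
So rank(C) ≥ 2; since C has 2 rows, rank(C) = 2.
rank(C) = 2 = n, so the pair (A, B) is completely controllable.

2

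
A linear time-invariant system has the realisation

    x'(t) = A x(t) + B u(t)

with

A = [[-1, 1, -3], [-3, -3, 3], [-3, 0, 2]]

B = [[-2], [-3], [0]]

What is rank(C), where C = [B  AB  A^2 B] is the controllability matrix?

3

AB = [[-1], [15], [6]]
A^2B = [[-2], [-24], [15]]
Controllability matrix C = [B  AB  A^2B] = [[-2, -1, -2], [-3, 15, -24], [0, 6, 15]]
det(C) = (-2)·(15·15 - (-24)·6) - (-1)·((-3)·15 - (-24)·0) + (-2)·((-3)·6 - 15·0) = (-2)·369 - (-1)·(-45) + (-2)·(-18) = -747 ≠ 0, so rank(C) = 3.
rank(C) = 3 = n, so the pair (A, B) is completely controllable.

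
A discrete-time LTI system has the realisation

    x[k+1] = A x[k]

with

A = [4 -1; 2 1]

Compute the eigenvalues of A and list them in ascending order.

2, 3

det(zI - A) = z^2 - (tr A)z + det A, with tr A = 4 + 1 = 5 and det A = 4·1 - (-1)·2 = 4 - (-2) = 6.
So p(z) = det(zI - A) = z^2 - 5z + 6.
Factor z^2 - 5z + 6: two numbers with sum 5 and product 6 are 3 and 2, so z^2 - 5z + 6 = (z - 3)(z - 2).
Hence p(z) = (z - 3) (z - 2), with roots 2, 3.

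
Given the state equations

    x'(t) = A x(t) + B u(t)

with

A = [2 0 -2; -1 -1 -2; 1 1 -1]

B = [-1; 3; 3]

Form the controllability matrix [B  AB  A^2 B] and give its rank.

AB = [[-8], [-8], [-1]]
A^2B = [[-14], [18], [-15]]
Controllability matrix C = [B  AB  A^2B] = [[-1, -8, -14], [3, -8, 18], [3, -1, -15]]
det(C) = (-1)·((-8)·(-15) - 18·(-1)) - (-8)·(3·(-15) - 18·3) + (-14)·(3·(-1) - (-8)·3) = (-1)·138 - (-8)·(-99) + (-14)·21 = -1224 ≠ 0, so rank(C) = 3.
rank(C) = 3 = n, so the pair (A, B) is completely controllable.

3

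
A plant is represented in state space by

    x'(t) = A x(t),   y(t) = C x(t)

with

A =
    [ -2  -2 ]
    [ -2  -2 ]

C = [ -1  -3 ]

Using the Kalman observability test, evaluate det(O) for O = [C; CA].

16

CA = [[8, 8]]
Observability matrix O = [C; CA] = [[-1, -3], [8, 8]]
det(O) = (-1)·8 - (-3)·8 = -8 - (-24) = 16
Since det(O) ≠ 0, rank(O) = 2 and the system is completely observable.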